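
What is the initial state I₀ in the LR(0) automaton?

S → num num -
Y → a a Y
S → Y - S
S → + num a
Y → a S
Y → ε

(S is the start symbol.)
First, augment the grammar with S' → S
I₀ = CLOSURE({ [S' → . S] }):
  [S' → . S] has the dot before S: add [S → . num num -], [S → . Y - S], [S → . + num a]
  [S → . Y - S] has the dot before Y: add [Y → . a a Y], [Y → . a S], [Y → .]
No further items can be added.

I₀ = { [S → . + num a], [S → . Y - S], [S → . num num -], [S' → . S], [Y → . a S], [Y → . a a Y], [Y → .] }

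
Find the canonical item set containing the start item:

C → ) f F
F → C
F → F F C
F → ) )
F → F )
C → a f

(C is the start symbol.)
First, augment the grammar with C' → C
I₀ = CLOSURE({ [C' → . C] }):
  [C' → . C] has the dot before C: add [C → . ) f F], [C → . a f]
No further items can be added.

I₀ = { [C → . ) f F], [C → . a f], [C' → . C] }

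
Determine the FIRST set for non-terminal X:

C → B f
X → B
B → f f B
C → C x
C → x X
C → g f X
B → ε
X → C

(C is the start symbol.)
{ 'f', 'g', 'x', ε }

To compute FIRST(X), examine every production with X on the left-hand side, reading each right-hand side left to right until a non-nullable symbol is reached.

FIRST sets of the other non-terminals involved (by the same procedure, iterated to a fixed point):
  FIRST(B) = { 'f', ε }
  FIRST(C) = { 'f', 'g', 'x' }

From X → B:
  - B is a non-terminal: add FIRST(B) \ {ε} = { 'f' }
    B is nullable and nothing follows, so the whole right-hand side can vanish: ε ∈ FIRST(X)
From X → C:
  - C is a non-terminal: add FIRST(C) \ {ε} = { 'f', 'g', 'x' }
    C is not nullable, so stop

Collecting: FIRST(X) = { 'f', 'g', 'x', ε }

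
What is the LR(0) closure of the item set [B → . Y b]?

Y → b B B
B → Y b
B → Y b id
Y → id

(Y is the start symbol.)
Start with: [B → . Y b]
  [B → . Y b] has the dot before Y: add [Y → . b B B], [Y → . id]
No further items can be added.

CLOSURE = { [B → . Y b], [Y → . b B B], [Y → . id] }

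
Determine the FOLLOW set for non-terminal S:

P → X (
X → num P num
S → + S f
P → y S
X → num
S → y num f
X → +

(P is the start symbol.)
To compute FOLLOW(S), find every occurrence of S on a right-hand side N → α S β: add FIRST(β) \ {ε}, and if β is empty or nullable also add FOLLOW(N). Iterate to a fixed point.

In S → + S f: S is followed by f, add FIRST(f) \ {ε} = { 'f' }
In P → y S: S is at the end, add FOLLOW(P)

The FOLLOW sets referred to above (computed the same way, to a fixed point):
  FOLLOW(P) = { $, 'num' }

Taking the union: FOLLOW(S) = { $, 'f', 'num' }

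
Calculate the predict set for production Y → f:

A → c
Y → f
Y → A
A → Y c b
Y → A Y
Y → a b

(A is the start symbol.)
PREDICT(Y → f) = (FIRST(RHS) \ {ε}) ∪ (FOLLOW(Y) if ε ∈ FIRST(RHS), i.e. RHS ⇒* ε)
FIRST(f) = { 'f' }
ε ∉ FIRST(f), so FOLLOW(Y) is not added.
PREDICT(Y → f) = { 'f' }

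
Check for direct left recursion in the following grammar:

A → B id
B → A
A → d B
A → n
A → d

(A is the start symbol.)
Direct left recursion occurs when N → N α for some non-terminal N (the right-hand side begins with the left-hand side itself).

A → B id: starts with B
B → A: starts with A
A → d B: starts with d
A → n: starts with n
A → d: starts with d

No direct left recursion found.

Answer: No direct left recursion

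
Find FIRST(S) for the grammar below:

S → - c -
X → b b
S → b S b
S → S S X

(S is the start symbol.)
{ '-', 'b' }

From S → - c -:
  - '-' is a terminal: add '-' and stop
From S → b S b:
  - b is a terminal: add 'b' and stop
From S → S S X:
  - S is the symbol being defined: contributes nothing new
    S is not nullable, so stop

Collecting: FIRST(S) = { '-', 'b' }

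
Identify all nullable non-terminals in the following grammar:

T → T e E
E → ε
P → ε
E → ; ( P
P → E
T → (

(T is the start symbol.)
{ 'E', 'P' }

ε-productions: E → ε, P → ε
So E, P are immediately nullable.
No further non-terminal can be added: every production for the remaining non-terminals contains a terminal or a non-nullable non-terminal.
Nullable = { 'E', 'P' }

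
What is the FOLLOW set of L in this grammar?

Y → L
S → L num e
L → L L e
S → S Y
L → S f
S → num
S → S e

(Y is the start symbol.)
{ $, 'e', 'f', 'num' }

To compute FOLLOW(L), find every occurrence of L on a right-hand side N → α L β: add FIRST(β) \ {ε}, and if β is empty or nullable also add FOLLOW(N). Iterate to a fixed point.

In Y → L: L is at the end, add FOLLOW(Y)
In S → L num e: L is followed by num e, add FIRST(num e) \ {ε} = { 'num' }
In L → L L e: L is followed by L e, add FIRST(L e) \ {ε} = { 'num' }
In L → L L e: L is followed by e, add FIRST(e) \ {ε} = { 'e' }

The FOLLOW sets referred to above (computed the same way, to a fixed point):
  FOLLOW(Y) = { $, 'e', 'f', 'num' }

Taking the union: FOLLOW(L) = { $, 'e', 'f', 'num' }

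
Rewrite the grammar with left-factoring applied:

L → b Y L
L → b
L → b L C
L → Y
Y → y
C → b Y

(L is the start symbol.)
Left-factoring transforms A → αβ₁ | αβ₂ into A → αA' and A' → β₁ | β₂
(α is the longest common prefix among the alternatives). Repeat until
no nonterminal has two alternatives with a common prefix.

Round 1: L has alternatives sharing prefix 'b'. Introduce L': L → b L'
  Add: L' → Y L
  Add: L' → ε
  Add: L' → L C

No remaining common prefixes — done.

Resulting grammar:
L → b L'
L' → Y L
L' → ε
L' → L C
L → Y
Y → y
C → b Y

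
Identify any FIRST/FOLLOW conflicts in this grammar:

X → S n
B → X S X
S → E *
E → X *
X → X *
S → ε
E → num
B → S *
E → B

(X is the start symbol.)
Yes. S → E '*' with FOLLOW(S) on { '*', 'n', 'num' }

Nullable non-terminals: S.
FIRST sets used below: FIRST(E) = { '*', 'n', 'num' }

S: nullable alternative(s) S → ε; FOLLOW(S) = { '*', 'n', 'num' }
  S → E *: FIRST \ {ε} = { '*', 'n', 'num' } — overlaps FOLLOW(S) on { '*', 'n', 'num' }: CONFLICT
  S → ε: FIRST \ {ε} = { } — this is the only nullable alternative, skip

B, E, X have no nullable alternative, so no FIRST/FOLLOW check is needed there.

So the grammar has 1 FIRST/FOLLOW conflict (marked CONFLICT above).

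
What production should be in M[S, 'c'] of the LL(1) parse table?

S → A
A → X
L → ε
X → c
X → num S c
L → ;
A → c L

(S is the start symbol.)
S → A

To find M[S, 'c'], we find productions for S where 'c' is in the predict set (PREDICT(N → α) = (FIRST(α) \ {ε}) ∪ (FOLLOW(N) if α ⇒* ε)).

Relevant sets:
  FIRST(A) = { 'c', 'num' }

S → A: PREDICT = { 'c', 'num' }
  'c' is in predict set, so this production goes in M[S, 'c']

M[S, 'c'] = S → A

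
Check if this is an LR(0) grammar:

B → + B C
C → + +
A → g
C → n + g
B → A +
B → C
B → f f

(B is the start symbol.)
Augment with B' → B and build the canonical LR(0) collection (I0 = CLOSURE({[B' → . B]}), then GOTO on every symbol after a dot until no new states appear). It has 17 states:
  I0: { [A → . g], [B → . + B C], [B → . A +], [B → . C], [B → . f f], [B' → . B], [C → . + +], [C → . n + g] }  — shift
  I1: { [A → . g], [B → + . B C], [B → . + B C], [B → . A +], [B → . C], [B → . f f], [C → + . +], [C → . + +], [C → . n + g] }  — shift
  I2: { [B → A . +] }  — shift
  I3: { [B' → B .] }  — accept
  I4: { [B → C .] }  — reduce
  I5: { [B → f . f] }  — shift
  I6: { [A → g .] }  — reduce
  I7: { [C → n . + g] }  — shift
  I8: { [C → n + . g] }  — shift
  I9: { [C → n + g .] }  — reduce
  I10: { [B → f f .] }  — reduce
  I11: { [B → A + .] }  — reduce
  I12: { [A → . g], [B → + . B C], [B → . + B C], [B → . A +], [B → . C], [B → . f f], [C → + + .], [C → + . +], [C → . + +], [C → . n + g] }  — shift, reduce
  I13: { [B → + B . C], [C → . + +], [C → . n + g] }  — shift
  I14: { [C → + . +] }  — shift
  I15: { [B → + B C .] }  — reduce
  I16: { [C → + + .] }  — reduce

Conflict in state I12:
  Shift-reduce conflict between [C → + + .] and [A → . g]
So the grammar is NOT LR(0).

Answer: No. Shift-reduce conflict between [C → + + .] and [A → . g]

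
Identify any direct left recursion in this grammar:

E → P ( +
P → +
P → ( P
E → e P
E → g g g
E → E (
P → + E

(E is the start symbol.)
Yes, E is left-recursive

E → P ( +: starts with P
P → +: starts with '+'
P → ( P: starts with '('
E → e P: starts with e
E → g g g: starts with g
E → E (: LEFT RECURSIVE (starts with E)
P → + E: starts with '+'

The grammar has direct left recursion on: E.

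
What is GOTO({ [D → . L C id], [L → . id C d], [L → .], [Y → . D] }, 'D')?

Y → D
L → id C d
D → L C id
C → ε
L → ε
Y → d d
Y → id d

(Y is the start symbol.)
{ [Y → D .] }

GOTO(I, 'D') = CLOSURE({ [A → αX.β] : [A → α.Xβ] ∈ I, X = 'D' })

Items with dot before 'D', with the dot advanced:
  [Y → . D] → [Y → D .]
Closure adds nothing (no advanced item has the dot before a non-terminal).

GOTO = { [Y → D .] }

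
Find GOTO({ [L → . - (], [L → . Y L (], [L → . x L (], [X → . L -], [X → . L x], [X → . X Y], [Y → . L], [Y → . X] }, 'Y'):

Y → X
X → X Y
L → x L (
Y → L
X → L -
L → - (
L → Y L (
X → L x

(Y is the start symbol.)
GOTO(I, 'Y') = CLOSURE({ [A → αX.β] : [A → α.Xβ] ∈ I, X = 'Y' })

Items with dot before 'Y', with the dot advanced:
  [L → . Y L (] → [L → Y . L (]
Closure of the advanced items:
  [L → Y . L (] has the dot before L: add [L → . x L (], [L → . - (], [L → . Y L (]
  [L → . Y L (] has the dot before Y: add [Y → . X], [Y → . L]
  [Y → . X] has the dot before X: add [X → . X Y], [X → . L -], [X → . L x]

GOTO = { [L → . - (], [L → . Y L (], [L → . x L (], [L → Y . L (], [X → . L -], [X → . L x], [X → . X Y], [Y → . L], [Y → . X] }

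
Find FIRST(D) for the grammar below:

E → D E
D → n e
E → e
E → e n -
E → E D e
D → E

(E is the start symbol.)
{ 'e', 'n' }

To compute FIRST(D), examine every production with D on the left-hand side, reading each right-hand side left to right until a non-nullable symbol is reached.

FIRST sets of the other non-terminals involved (by the same procedure, iterated to a fixed point):
  FIRST(E) = { 'e', 'n' }

From D → n e:
  - n is a terminal: add 'n' and stop
From D → E:
  - E is a non-terminal: add FIRST(E) \ {ε} = { 'e', 'n' }
    E is not nullable, so stop

Collecting: FIRST(D) = { 'e', 'n' }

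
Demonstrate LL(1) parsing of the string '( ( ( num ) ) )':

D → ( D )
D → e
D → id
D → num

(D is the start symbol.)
Stack is shown with the top on the left.

Stack        Input              Action
--------------------------------------
D $          ( ( ( num ) ) ) $  output D → ( D )
( D ) $      ( ( ( num ) ) ) $  match '('
D ) $        ( ( num ) ) ) $    output D → ( D )
( D ) ) $    ( ( num ) ) ) $    match '('
D ) ) $      ( num ) ) ) $      output D → ( D )
( D ) ) ) $  ( num ) ) ) $      match '('
D ) ) ) $    num ) ) ) $        output D → num
num ) ) ) $  num ) ) ) $        match 'num'
) ) ) $      ) ) ) $            match ')'
) ) $        ) ) $              match ')'
) $          ) $                match ')'
$            $                  accept

The string is accepted.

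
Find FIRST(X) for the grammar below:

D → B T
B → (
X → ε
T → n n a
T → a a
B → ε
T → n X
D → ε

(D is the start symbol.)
To compute FIRST(X), examine every production with X on the left-hand side, reading each right-hand side left to right until a non-nullable symbol is reached.

From X → ε:
  - ε-production, so ε ∈ FIRST(X)

Collecting: FIRST(X) = { ε }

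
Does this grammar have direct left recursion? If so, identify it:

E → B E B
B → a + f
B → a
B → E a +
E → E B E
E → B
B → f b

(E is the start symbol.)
Yes, E is left-recursive

E → B E B: starts with B
B → a + f: starts with a
B → a: starts with a
B → E a +: starts with E
E → E B E: LEFT RECURSIVE (starts with E)
E → B: starts with B
B → f b: starts with f

The grammar has direct left recursion on: E.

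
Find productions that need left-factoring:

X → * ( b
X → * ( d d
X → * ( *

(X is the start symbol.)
Yes, X has productions with common prefix '* ('

Left-factoring is needed when two productions for the same non-terminal
share a common prefix on the right-hand side.

Productions for X:
  X → * ( b
  X → * ( d d
  X → * ( *

Found common prefix '* (' in productions for X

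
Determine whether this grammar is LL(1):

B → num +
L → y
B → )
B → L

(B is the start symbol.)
A grammar is LL(1) if for each non-terminal N with multiple productions, the predict sets of those productions are pairwise disjoint, where PREDICT(N → α) = (FIRST(α) \ {ε}) ∪ (FOLLOW(N) if α ⇒* ε).

Relevant sets:
  FIRST(L) = { 'y' }

For B:
  PREDICT(B → num '+') = { 'num' }
  PREDICT(B → ')') = { ')' }
  PREDICT(B → L) = { 'y' }
L has a single production, so nothing to check there.

All predict sets are disjoint. The grammar IS LL(1).

Answer: Yes, the grammar is LL(1).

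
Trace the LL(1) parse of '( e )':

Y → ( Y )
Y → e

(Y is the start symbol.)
Stack is shown with the top on the left.

Stack    Input    Action
------------------------
Y $      ( e ) $  output Y → ( Y )
( Y ) $  ( e ) $  match '('
Y ) $    e ) $    output Y → e
e ) $    e ) $    match 'e'
) $      ) $      match ')'
$        $        accept

The string is accepted.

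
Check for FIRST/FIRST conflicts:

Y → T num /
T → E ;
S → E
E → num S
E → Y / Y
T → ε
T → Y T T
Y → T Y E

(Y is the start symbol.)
A FIRST/FIRST conflict occurs when two productions N → α and N → β for the same non-terminal have FIRST(α) ∩ FIRST(β) ≠ ∅ (with ε ∈ FIRST of a nullable right-hand side, so two nullable alternatives also conflict).

FIRST sets of the non-terminals at (or reachable through a nullable prefix from) the front of some alternative:
  FIRST(T) = { 'num', ε }
  FIRST(Y) = { 'num' }
  FIRST(E) = { 'num' }

Productions for Y:
  Y → T num /: FIRST = { 'num' }
  Y → T Y E: FIRST = { 'num' }
Productions for T:
  T → E ;: FIRST = { 'num' }
  T → ε: FIRST = { ε }
  T → Y T T: FIRST = { 'num' }
Productions for E:
  E → num S: FIRST = { 'num' }
  E → Y / Y: FIRST = { 'num' }
S has only one production, so no FIRST/FIRST conflict is possible there.

Conflict for Y: Y → T num / and Y → T Y E
  Overlap: { 'num' }
Conflict for T: T → E ; and T → Y T T
  Overlap: { 'num' }
Conflict for E: E → num S and E → Y / Y
  Overlap: { 'num' }

Answer: Yes. Y → T num '/' / Y → T Y E on { 'num' }; T → E ';' / T → Y T T on { 'num' }; E → num S / E → Y '/' Y on { 'num' }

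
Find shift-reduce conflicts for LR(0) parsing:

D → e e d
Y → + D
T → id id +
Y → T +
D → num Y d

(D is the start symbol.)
Augment with D' → D and build the canonical LR(0) collection (I0 = CLOSURE({[D' → . D]}), then GOTO on every symbol after a dot until no new states appear). It has 15 states:
  I0: { [D → . e e d], [D → . num Y d], [D' → . D] }  — shift
  I1: { [D' → D .] }  — accept
  I2: { [D → e . e d] }  — shift
  I3: { [D → num . Y d], [T → . id id +], [Y → . + D], [Y → . T +] }  — shift
  I4: { [D → . e e d], [D → . num Y d], [Y → + . D] }  — shift
  I5: { [Y → T . +] }  — shift
  I6: { [D → num Y . d] }  — shift
  I7: { [T → id . id +] }  — shift
  I8: { [T → id id . +] }  — shift
  I9: { [T → id id + .] }  — reduce
  I10: { [D → num Y d .] }  — reduce
  I11: { [Y → T + .] }  — reduce
  I12: { [Y → + D .] }  — reduce
  I13: { [D → e e . d] }  — shift
  I14: { [D → e e d .] }  — reduce

No state contains both a complete item and a shift item.

Answer: No shift-reduce conflicts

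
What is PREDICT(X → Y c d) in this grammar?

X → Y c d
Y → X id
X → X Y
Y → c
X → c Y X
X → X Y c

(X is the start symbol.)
{ 'c' }

PREDICT(X → Y c d) = (FIRST(RHS) \ {ε}) ∪ (FOLLOW(X) if ε ∈ FIRST(RHS), i.e. RHS ⇒* ε)
FIRST(Y) = { 'c' }
FIRST(Y c d) = { 'c' }
ε ∉ FIRST(Y c d), so FOLLOW(X) is not added.
PREDICT(X → Y c d) = { 'c' }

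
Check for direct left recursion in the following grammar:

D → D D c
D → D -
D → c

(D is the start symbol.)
Yes, D is left-recursive

Direct left recursion occurs when N → N α for some non-terminal N (the right-hand side begins with the left-hand side itself).

D → D D c: LEFT RECURSIVE (starts with D)
D → D -: LEFT RECURSIVE (starts with D)
D → c: starts with c

The grammar has direct left recursion on: D.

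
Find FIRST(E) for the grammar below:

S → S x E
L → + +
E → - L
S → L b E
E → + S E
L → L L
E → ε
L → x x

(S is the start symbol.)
{ '+', '-', ε }

From E → - L:
  - '-' is a terminal: add '-' and stop
From E → + S E:
  - '+' is a terminal: add '+' and stop
From E → ε:
  - ε-production, so ε ∈ FIRST(E)

Collecting: FIRST(E) = { '+', '-', ε }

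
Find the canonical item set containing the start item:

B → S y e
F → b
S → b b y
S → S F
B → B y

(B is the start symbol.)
First, augment the grammar with B' → B
I₀ = CLOSURE({ [B' → . B] }):
  [B' → . B] has the dot before B: add [B → . S y e], [B → . B y]
  [B → . S y e] has the dot before S: add [S → . b b y], [S → . S F]
No further items can be added.

I₀ = { [B → . B y], [B → . S y e], [B' → . B], [S → . S F], [S → . b b y] }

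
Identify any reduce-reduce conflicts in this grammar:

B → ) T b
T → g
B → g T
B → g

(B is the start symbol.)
No reduce-reduce conflicts

Augment with B' → B and build the canonical LR(0) collection (I0 = CLOSURE({[B' → . B]}), then GOTO on every symbol after a dot until no new states appear). It has 8 states:
  I0: { [B → . ) T b], [B → . g T], [B → . g], [B' → . B] }  — shift
  I1: { [B → ) . T b], [T → . g] }  — shift
  I2: { [B' → B .] }  — accept
  I3: { [B → g . T], [B → g .], [T → . g] }  — shift, reduce
  I4: { [B → g T .] }  — reduce
  I5: { [T → g .] }  — reduce
  I6: { [B → ) T . b] }  — shift
  I7: { [B → ) T b .] }  — reduce

No state contains more than one complete item.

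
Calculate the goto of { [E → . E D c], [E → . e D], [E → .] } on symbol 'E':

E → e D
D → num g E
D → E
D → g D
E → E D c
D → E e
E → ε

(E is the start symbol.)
{ [D → . E e], [D → . E], [D → . g D], [D → . num g E], [E → . E D c], [E → . e D], [E → .], [E → E . D c] }

GOTO(I, 'E') = CLOSURE({ [A → αX.β] : [A → α.Xβ] ∈ I, X = 'E' })

Items with dot before 'E', with the dot advanced:
  [E → . E D c] → [E → E . D c]
Closure of the advanced items:
  [E → E . D c] has the dot before D: add [D → . num g E], [D → . E], [D → . g D], [D → . E e]
  [D → . E] has the dot before E: add [E → . e D], [E → . E D c], [E → .]

GOTO = { [D → . E e], [D → . E], [D → . g D], [D → . num g E], [E → . E D c], [E → . e D], [E → .], [E → E . D c] }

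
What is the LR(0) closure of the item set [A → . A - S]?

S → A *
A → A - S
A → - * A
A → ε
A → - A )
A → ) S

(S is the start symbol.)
To compute CLOSURE, for each item [A → α.Bβ] where B is a non-terminal, add [B → .γ] for all productions B → γ; repeat for the newly added items until nothing changes.

Start with: [A → . A - S]
  [A → . A - S] has the dot before A: add [A → . - * A], [A → .], [A → . - A )], [A → . ) S]
No further items can be added.

CLOSURE = { [A → . ) S], [A → . - * A], [A → . - A )], [A → . A - S], [A → .] }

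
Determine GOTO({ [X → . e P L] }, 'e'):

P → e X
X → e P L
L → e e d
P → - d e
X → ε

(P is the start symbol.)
{ [P → . - d e], [P → . e X], [X → e . P L] }

GOTO(I, 'e') = CLOSURE({ [A → αX.β] : [A → α.Xβ] ∈ I, X = 'e' })

Items with dot before 'e', with the dot advanced:
  [X → . e P L] → [X → e . P L]
Closure of the advanced items:
  [X → e . P L] has the dot before P: add [P → . e X], [P → . - d e]

GOTO = { [P → . - d e], [P → . e X], [X → e . P L] }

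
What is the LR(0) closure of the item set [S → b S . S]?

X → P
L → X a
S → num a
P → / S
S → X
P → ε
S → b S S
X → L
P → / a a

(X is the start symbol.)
To compute CLOSURE, for each item [A → α.Bβ] where B is a non-terminal, add [B → .γ] for all productions B → γ; repeat for the newly added items until nothing changes.

Start with: [S → b S . S]
  [S → b S . S] has the dot before S: add [S → . num a], [S → . X], [S → . b S S]
  [S → . X] has the dot before X: add [X → . P], [X → . L]
  [X → . P] has the dot before P: add [P → . / S], [P → .], [P → . / a a]
  [X → . L] has the dot before L: add [L → . X a]
No further items can be added.

CLOSURE = { [L → . X a], [P → . / S], [P → . / a a], [P → .], [S → . X], [S → . b S S], [S → . num a], [S → b S . S], [X → . L], [X → . P] }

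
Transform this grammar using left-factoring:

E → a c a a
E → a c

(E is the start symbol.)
E → a c E'
E' → a a
E' → ε

Left-factoring transforms A → αβ₁ | αβ₂ into A → αA' and A' → β₁ | β₂
(α is the longest common prefix among the alternatives). Repeat until
no nonterminal has two alternatives with a common prefix.

Round 1: E has alternatives sharing prefix 'a c'. Introduce E': E → a c E'
  Add: E' → a a
  Add: E' → ε

No remaining common prefixes — done.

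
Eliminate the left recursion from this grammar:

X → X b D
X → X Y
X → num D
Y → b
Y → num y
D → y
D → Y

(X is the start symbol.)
X → num D X'
X' → b D X'
X' → Y X'
X' → ε
Y → b
Y → num y
D → y
D → Y

X is directly left-recursive. The standard transformation for
  A → A α₁ | ... | A α_m | β₁ | ... | β_n
is
  A  → β₁ A' | ... | β_n A'
  A' → α₁ A' | ... | α_m A' | ε

X → num D becomes X → num D X'
X → X b D becomes X' → b D X'
X → X Y becomes X' → Y X'
Add X' → ε

Productions for other non-terminals are unchanged:
  Y → b
  Y → num y
  D → y
  D → Y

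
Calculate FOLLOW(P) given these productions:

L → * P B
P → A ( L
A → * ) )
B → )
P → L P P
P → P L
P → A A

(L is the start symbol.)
In L → * P B: P is followed by B, add FIRST(B) \ {ε} = { ')' }
In P → L P P: P is followed by P, add FIRST(P) \ {ε} = { '*' }
In P → L P P: P is at the end; this adds FOLLOW(P) to itself — nothing new
In P → P L: P is followed by L, add FIRST(L) \ {ε} = { '*' }

Taking the union: FOLLOW(P) = { ')', '*' }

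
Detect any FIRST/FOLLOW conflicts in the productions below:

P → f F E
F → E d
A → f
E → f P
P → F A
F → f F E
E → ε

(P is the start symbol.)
Nullable non-terminals: E.

E: nullable alternative(s) E → ε; FOLLOW(E) = { $, 'd', 'f' }
  E → f P: FIRST \ {ε} = { 'f' } — overlaps FOLLOW(E) on { 'f' }: CONFLICT
  E → ε: FIRST \ {ε} = { } — this is the only nullable alternative, skip

A, F, P have no nullable alternative, so no FIRST/FOLLOW check is needed there.

So the grammar has 1 FIRST/FOLLOW conflict (marked CONFLICT above).

Answer: Yes. E → f P with FOLLOW(E) on { 'f' }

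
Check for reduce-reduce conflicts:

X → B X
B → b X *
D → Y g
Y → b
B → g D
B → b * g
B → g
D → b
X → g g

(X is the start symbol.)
Yes — I7: [D → b .] vs [Y → b .]

A reduce-reduce conflict occurs when an LR(0) state has two complete items [A → α .] and [B → β .] — both call for a reduction, and with no lookahead the parser cannot choose between them.

Augment with X' → X and build the canonical LR(0) collection (I0 = CLOSURE({[X' → . X]}), then GOTO on every symbol after a dot until no new states appear). It has 15 states:
  I0: { [B → . b * g], [B → . b X *], [B → . g D], [B → . g], [X → . B X], [X → . g g], [X' → . X] }  — shift
  I1: { [B → . b * g], [B → . b X *], [B → . g D], [B → . g], [X → . B X], [X → . g g], [X → B . X] }  — shift
  I2: { [X' → X .] }  — accept
  I3: { [B → . b * g], [B → . b X *], [B → . g D], [B → . g], [B → b . * g], [B → b . X *], [X → . B X], [X → . g g] }  — shift
  I4: { [B → g . D], [B → g .], [D → . Y g], [D → . b], [X → g . g], [Y → . b] }  — shift, reduce
  I5: { [B → g D .] }  — reduce
  I6: { [D → Y . g] }  — shift
  I7: { [D → b .], [Y → b .] }  — 2 reduces
  I8: { [X → g g .] }  — reduce
  I9: { [D → Y g .] }  — reduce
  I10: { [B → b * . g] }  — shift
  I11: { [B → b X . *] }  — shift
  I12: { [B → b X * .] }  — reduce
  I13: { [B → b * g .] }  — reduce
  I14: { [X → B X .] }  — reduce

I7 contains complete items [D → b .], [Y → b .] — reduce-reduce conflict.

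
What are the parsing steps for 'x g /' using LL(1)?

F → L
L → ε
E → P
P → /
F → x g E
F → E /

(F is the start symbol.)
Stack is shown with the top on the left.

Stack    Input    Action
------------------------
F $      x g / $  output F → x g E
x g E $  x g / $  match 'x'
g E $    g / $    match 'g'
E $      / $      output E → P
P $      / $      output P → /
/ $      / $      match '/'
$        $        accept

The string is accepted.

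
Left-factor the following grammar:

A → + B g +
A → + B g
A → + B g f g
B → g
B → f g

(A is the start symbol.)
Left-factoring transforms A → αβ₁ | αβ₂ into A → αA' and A' → β₁ | β₂
(α is the longest common prefix among the alternatives). Repeat until
no nonterminal has two alternatives with a common prefix.

Round 1: A has alternatives sharing prefix '+ B g'. Introduce A': A → + B g A'
  Add: A' → +
  Add: A' → ε
  Add: A' → f g

No remaining common prefixes — done.

Resulting grammar:
A → + B g A'
A' → +
A' → ε
A' → f g
B → g
B → f g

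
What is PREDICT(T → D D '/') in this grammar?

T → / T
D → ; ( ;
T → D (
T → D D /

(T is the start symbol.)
{ ';' }

PREDICT(T → D D '/') = (FIRST(RHS) \ {ε}) ∪ (FOLLOW(T) if ε ∈ FIRST(RHS), i.e. RHS ⇒* ε)
FIRST(D) = { ';' }
FIRST(D D '/') = { ';' }
ε ∉ FIRST(D D '/'), so FOLLOW(T) is not added.
PREDICT(T → D D '/') = { ';' }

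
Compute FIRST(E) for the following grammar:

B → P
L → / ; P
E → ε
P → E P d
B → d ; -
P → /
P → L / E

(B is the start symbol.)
To compute FIRST(E), examine every production with E on the left-hand side, reading each right-hand side left to right until a non-nullable symbol is reached.

From E → ε:
  - ε-production, so ε ∈ FIRST(E)

Collecting: FIRST(E) = { ε }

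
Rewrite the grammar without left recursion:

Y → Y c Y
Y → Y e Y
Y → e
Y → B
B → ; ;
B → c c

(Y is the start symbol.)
Y is directly left-recursive. The standard transformation for
  A → A α₁ | ... | A α_m | β₁ | ... | β_n
is
  A  → β₁ A' | ... | β_n A'
  A' → α₁ A' | ... | α_m A' | ε

Y → e becomes Y → e Y'
Y → B becomes Y → B Y'
Y → Y c Y becomes Y' → c Y Y'
Y → Y e Y becomes Y' → e Y Y'
Add Y' → ε

Productions for other non-terminals are unchanged:
  B → ; ;
  B → c c

Resulting grammar:
Y → e Y'
Y → B Y'
Y' → c Y Y'
Y' → e Y Y'
Y' → ε
B → ; ;
B → c c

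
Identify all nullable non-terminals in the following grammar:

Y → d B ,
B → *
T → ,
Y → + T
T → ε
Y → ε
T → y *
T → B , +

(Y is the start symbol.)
A non-terminal is nullable if it can derive ε (the empty string): either it has an ε-production, or it has a production whose right-hand side consists entirely of nullable non-terminals.

ε-productions: T → ε, Y → ε
So T, Y are immediately nullable.
No further non-terminal can be added: every production for the remaining non-terminals contains a terminal or a non-nullable non-terminal.
Nullable = { 'T', 'Y' }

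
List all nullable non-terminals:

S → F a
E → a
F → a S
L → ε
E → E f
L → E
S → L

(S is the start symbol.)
ε-productions: L → ε
So L is immediately nullable.
S → L: every symbol on the right is nullable, so S is nullable too.
No further non-terminal can be added: every production for the remaining non-terminals contains a terminal or a non-nullable non-terminal.
Nullable = { 'L', 'S' }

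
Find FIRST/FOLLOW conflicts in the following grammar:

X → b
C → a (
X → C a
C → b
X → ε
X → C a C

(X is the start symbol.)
Nullable non-terminals: X.
FIRST sets used below: FIRST(C) = { 'a', 'b' }

X: nullable alternative(s) X → ε; FOLLOW(X) = { $ }
  X → b: FIRST \ {ε} = { 'b' } — disjoint from FOLLOW(X)
  X → C a: FIRST \ {ε} = { 'a', 'b' } — disjoint from FOLLOW(X)
  X → ε: FIRST \ {ε} = { } — this is the only nullable alternative, skip
  X → C a C: FIRST \ {ε} = { 'a', 'b' } — disjoint from FOLLOW(X)

C has no nullable alternative, so no FIRST/FOLLOW check is needed there.

No FIRST/FOLLOW conflicts found.

Answer: No FIRST/FOLLOW conflicts.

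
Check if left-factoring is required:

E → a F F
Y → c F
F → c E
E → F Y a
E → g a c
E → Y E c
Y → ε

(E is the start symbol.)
Left-factoring is needed when two productions for the same non-terminal
share a common prefix on the right-hand side.

Productions for E:
  E → a F F
  E → F Y a
  E → g a c
  E → Y E c
Productions for Y:
  Y → c F
  Y → ε

No common prefixes found.

Answer: No, left-factoring is not needed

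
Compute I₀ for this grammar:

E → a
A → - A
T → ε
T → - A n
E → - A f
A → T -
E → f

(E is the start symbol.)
First, augment the grammar with E' → E
I₀ = CLOSURE({ [E' → . E] }):
  [E' → . E] has the dot before E: add [E → . a], [E → . - A f], [E → . f]
No further items can be added.

I₀ = { [E → . - A f], [E → . a], [E → . f], [E' → . E] }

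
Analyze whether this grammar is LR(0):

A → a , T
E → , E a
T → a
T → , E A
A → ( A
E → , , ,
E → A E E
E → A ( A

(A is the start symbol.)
No. Reduce-reduce conflict: [A → ( A .] and [E → A ( A .]

Augment with A' → A and build the canonical LR(0) collection (I0 = CLOSURE({[A' → . A]}), then GOTO on every symbol after a dot until no new states appear). It has 21 states:
  I0: { [A → . ( A], [A → . a , T], [A' → . A] }  — shift
  I1: { [A → ( . A], [A → . ( A], [A → . a , T] }  — shift
  I2: { [A' → A .] }  — accept
  I3: { [A → a . , T] }  — shift
  I4: { [A → a , . T], [T → . , E A], [T → . a] }  — shift
  I5: { [A → . ( A], [A → . a , T], [E → . , , ,], [E → . , E a], [E → . A ( A], [E → . A E E], [T → , . E A] }  — shift
  I6: { [A → a , T .] }  — reduce
  I7: { [T → a .] }  — reduce
  I8: { [A → . ( A], [A → . a , T], [E → , . , ,], [E → , . E a], [E → . , , ,], [E → . , E a], [E → . A ( A], [E → . A E E] }  — shift
  I9: { [A → . ( A], [A → . a , T], [E → . , , ,], [E → . , E a], [E → . A ( A], [E → . A E E], [E → A . ( A], [E → A . E E] }  — shift
  I10: { [A → . ( A], [A → . a , T], [T → , E . A] }  — shift
  I11: { [T → , E A .] }  — reduce
  I12: { [A → ( . A], [A → . ( A], [A → . a , T], [E → A ( . A] }  — shift
  I13: { [A → . ( A], [A → . a , T], [E → . , , ,], [E → . , E a], [E → . A ( A], [E → . A E E], [E → A E . E] }  — shift
  I14: { [E → A E E .] }  — reduce
  I15: { [A → ( A .], [E → A ( A .] }  — 2 reduces
  I16: { [A → . ( A], [A → . a , T], [E → , , . ,], [E → , . , ,], [E → , . E a], [E → . , , ,], [E → . , E a], [E → . A ( A], [E → . A E E] }  — shift
  I17: { [E → , E . a] }  — shift
  I18: { [E → , E a .] }  — reduce
  I19: { [A → . ( A], [A → . a , T], [E → , , , .], [E → , , . ,], [E → , . , ,], [E → , . E a], [E → . , , ,], [E → . , E a], [E → . A ( A], [E → . A E E] }  — shift, reduce
  I20: { [A → ( A .] }  — reduce

Conflict in state I15:
  Reduce-reduce conflict: [A → ( A .] and [E → A ( A .]
So the grammar is NOT LR(0).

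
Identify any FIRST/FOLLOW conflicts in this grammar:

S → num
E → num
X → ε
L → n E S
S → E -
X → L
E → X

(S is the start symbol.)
A FIRST/FOLLOW conflict occurs when a non-terminal N has a nullable alternative N → β (β ⇒* ε) and another alternative N → α with FIRST(α) ∩ FOLLOW(N) ≠ ∅: on such a lookahead the parser cannot decide between expanding α and letting N vanish via β.

Nullable non-terminals: E, X.
FIRST sets used below: FIRST(X) = { 'n', ε }, FIRST(L) = { 'n' }

E: nullable alternative(s) E → X; FOLLOW(E) = { '-', 'n', 'num' }
  E → num: FIRST \ {ε} = { 'num' } — overlaps FOLLOW(E) on { 'num' }: CONFLICT
  E → X: FIRST \ {ε} = { 'n' } — this is the only nullable alternative, skip

X: nullable alternative(s) X → ε; FOLLOW(X) = { '-', 'n', 'num' }
  X → ε: FIRST \ {ε} = { } — this is the only nullable alternative, skip
  X → L: FIRST \ {ε} = { 'n' } — overlaps FOLLOW(X) on { 'n' }: CONFLICT

L, S have no nullable alternative, so no FIRST/FOLLOW check is needed there.

So the grammar has 2 FIRST/FOLLOW conflicts (marked CONFLICT above).

Answer: Yes. E → num with FOLLOW(E) on { 'num' }; X → L with FOLLOW(X) on { 'n' }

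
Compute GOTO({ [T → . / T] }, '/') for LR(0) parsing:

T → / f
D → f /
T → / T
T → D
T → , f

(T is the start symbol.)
GOTO(I, '/') = CLOSURE({ [A → αX.β] : [A → α.Xβ] ∈ I, X = '/' })

Items with dot before '/', with the dot advanced:
  [T → . / T] → [T → / . T]
Closure of the advanced items:
  [T → / . T] has the dot before T: add [T → . / f], [T → . / T], [T → . D], [T → . , f]
  [T → . D] has the dot before D: add [D → . f /]

GOTO = { [D → . f /], [T → . , f], [T → . / T], [T → . / f], [T → . D], [T → / . T] }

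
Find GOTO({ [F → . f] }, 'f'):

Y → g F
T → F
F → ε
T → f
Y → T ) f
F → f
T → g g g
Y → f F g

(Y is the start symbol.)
{ [F → f .] }

GOTO(I, 'f') = CLOSURE({ [A → αX.β] : [A → α.Xβ] ∈ I, X = 'f' })

Items with dot before 'f', with the dot advanced:
  [F → . f] → [F → f .]
Closure adds nothing (no advanced item has the dot before a non-terminal).

GOTO = { [F → f .] }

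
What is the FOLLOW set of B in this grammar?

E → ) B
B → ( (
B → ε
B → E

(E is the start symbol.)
{ $ }

In E → ) B: B is at the end, add FOLLOW(E)

The FOLLOW sets referred to above (computed the same way, to a fixed point):
  FOLLOW(E) = { $ }

Taking the union: FOLLOW(B) = { $ }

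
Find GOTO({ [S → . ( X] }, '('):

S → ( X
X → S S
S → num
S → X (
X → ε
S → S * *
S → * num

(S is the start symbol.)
GOTO(I, '(') = CLOSURE({ [A → αX.β] : [A → α.Xβ] ∈ I, X = '(' })

Items with dot before '(', with the dot advanced:
  [S → . ( X] → [S → ( . X]
Closure of the advanced items:
  [S → ( . X] has the dot before X: add [X → . S S], [X → .]
  [X → . S S] has the dot before S: add [S → . ( X], [S → . num], [S → . X (], [S → . S * *], [S → . * num]

GOTO = { [S → ( . X], [S → . ( X], [S → . * num], [S → . S * *], [S → . X (], [S → . num], [X → . S S], [X → .] }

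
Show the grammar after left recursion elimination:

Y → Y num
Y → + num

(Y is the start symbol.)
Y → + num Y'
Y' → num Y'
Y' → ε

Y is directly left-recursive. The standard transformation for
  A → A α₁ | ... | A α_m | β₁ | ... | β_n
is
  A  → β₁ A' | ... | β_n A'
  A' → α₁ A' | ... | α_m A' | ε

Y → + num becomes Y → + num Y'
Y → Y num becomes Y' → num Y'
Add Y' → ε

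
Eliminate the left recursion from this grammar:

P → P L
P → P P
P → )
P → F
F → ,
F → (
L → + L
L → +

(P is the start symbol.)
P → ) P'
P → F P'
P' → L P'
P' → P P'
P' → ε
F → ,
F → (
L → + L
L → +

P is directly left-recursive. The standard transformation for
  A → A α₁ | ... | A α_m | β₁ | ... | β_n
is
  A  → β₁ A' | ... | β_n A'
  A' → α₁ A' | ... | α_m A' | ε

P → ) becomes P → ) P'
P → F becomes P → F P'
P → P L becomes P' → L P'
P → P P becomes P' → P P'
Add P' → ε

Productions for other non-terminals are unchanged:
  F → ,
  F → (
  L → + L
  L → +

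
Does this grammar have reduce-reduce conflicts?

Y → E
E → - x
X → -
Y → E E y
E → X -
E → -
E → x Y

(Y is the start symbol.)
A reduce-reduce conflict occurs when an LR(0) state has two complete items [A → α .] and [B → β .] — both call for a reduction, and with no lookahead the parser cannot choose between them.

Augment with Y' → Y and build the canonical LR(0) collection (I0 = CLOSURE({[Y' → . Y]}), then GOTO on every symbol after a dot until no new states appear). It has 11 states:
  I0: { [E → . - x], [E → . -], [E → . X -], [E → . x Y], [X → . -], [Y → . E E y], [Y → . E], [Y' → . Y] }  — shift
  I1: { [E → - . x], [E → - .], [X → - .] }  — shift, 2 reduces
  I2: { [E → . - x], [E → . -], [E → . X -], [E → . x Y], [X → . -], [Y → E . E y], [Y → E .] }  — shift, reduce
  I3: { [E → X . -] }  — shift
  I4: { [Y' → Y .] }  — accept
  I5: { [E → . - x], [E → . -], [E → . X -], [E → . x Y], [E → x . Y], [X → . -], [Y → . E E y], [Y → . E] }  — shift
  I6: { [E → x Y .] }  — reduce
  I7: { [E → X - .] }  — reduce
  I8: { [Y → E E . y] }  — shift
  I9: { [Y → E E y .] }  — reduce
  I10: { [E → - x .] }  — reduce

I1 contains complete items [E → - .], [X → - .] — reduce-reduce conflict.

Answer: Yes — I1: [E → - .] vs [X → - .]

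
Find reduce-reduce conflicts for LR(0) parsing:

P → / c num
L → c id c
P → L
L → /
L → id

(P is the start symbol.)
Augment with P' → P and build the canonical LR(0) collection (I0 = CLOSURE({[P' → . P]}), then GOTO on every symbol after a dot until no new states appear). It has 10 states:
  I0: { [L → . /], [L → . c id c], [L → . id], [P → . / c num], [P → . L], [P' → . P] }  — shift
  I1: { [L → / .], [P → / . c num] }  — shift, reduce
  I2: { [P → L .] }  — reduce
  I3: { [P' → P .] }  — accept
  I4: { [L → c . id c] }  — shift
  I5: { [L → id .] }  — reduce
  I6: { [L → c id . c] }  — shift
  I7: { [L → c id c .] }  — reduce
  I8: { [P → / c . num] }  — shift
  I9: { [P → / c num .] }  — reduce

No state contains more than one complete item.

Answer: No reduce-reduce conflicts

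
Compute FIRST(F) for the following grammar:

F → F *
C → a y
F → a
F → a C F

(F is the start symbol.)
From F → F *:
  - F is the symbol being defined: contributes nothing new
    F is not nullable, so stop
From F → a:
  - a is a terminal: add 'a' and stop
From F → a C F:
  - a is a terminal: add 'a' and stop

Collecting: FIRST(F) = { 'a' }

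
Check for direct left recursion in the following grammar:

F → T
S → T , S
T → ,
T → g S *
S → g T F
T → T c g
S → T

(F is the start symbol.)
Yes, T is left-recursive

F → T: starts with T
S → T , S: starts with T
T → ,: starts with ','
T → g S *: starts with g
S → g T F: starts with g
T → T c g: LEFT RECURSIVE (starts with T)
S → T: starts with T

The grammar has direct left recursion on: T.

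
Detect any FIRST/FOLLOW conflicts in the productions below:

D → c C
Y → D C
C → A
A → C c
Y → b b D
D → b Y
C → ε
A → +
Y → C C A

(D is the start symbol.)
A FIRST/FOLLOW conflict occurs when a non-terminal N has a nullable alternative N → β (β ⇒* ε) and another alternative N → α with FIRST(α) ∩ FOLLOW(N) ≠ ∅: on such a lookahead the parser cannot decide between expanding α and letting N vanish via β.

Nullable non-terminals: C.
FIRST sets used below: FIRST(A) = { '+', 'c' }

C: nullable alternative(s) C → ε; FOLLOW(C) = { $, '+', 'c' }
  C → A: FIRST \ {ε} = { '+', 'c' } — overlaps FOLLOW(C) on { '+', 'c' }: CONFLICT
  C → ε: FIRST \ {ε} = { } — this is the only nullable alternative, skip

A, D, Y have no nullable alternative, so no FIRST/FOLLOW check is needed there.

So the grammar has 1 FIRST/FOLLOW conflict (marked CONFLICT above).

Answer: Yes. C → A with FOLLOW(C) on { '+', 'c' }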